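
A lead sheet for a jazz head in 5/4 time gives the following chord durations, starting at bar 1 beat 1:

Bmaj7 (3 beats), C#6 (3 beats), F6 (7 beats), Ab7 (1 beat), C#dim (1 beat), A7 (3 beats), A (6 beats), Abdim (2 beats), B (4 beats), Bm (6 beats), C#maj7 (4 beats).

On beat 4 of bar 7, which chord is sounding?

Bm

Beat 4 of bar 7 is beat (7−1)×5 + 4 = 34 overall.
Running totals: Bmaj7 ends at 3, C#6 ends at 6, F6 ends at 13, Ab7 ends at 14, C#dim ends at 15, A7 ends at 18, A ends at 24, Abdim ends at 26, B ends at 30, Bm ends at 36.
Beat 34 falls within Bm.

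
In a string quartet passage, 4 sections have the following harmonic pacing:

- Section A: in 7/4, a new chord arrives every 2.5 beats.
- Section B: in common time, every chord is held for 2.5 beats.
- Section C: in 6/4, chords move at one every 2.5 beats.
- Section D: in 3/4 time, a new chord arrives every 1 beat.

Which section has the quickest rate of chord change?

Section D

A: each chord is 2.5 beats in 7/4, so 2.8 per bar.
B: each chord is 2.5 beats in 4/4, so 1.6 per bar.
C: each chord is 2.5 beats in 6/4, so 2.4 per bar.
D: each chord is 1 beat in 3/4, so 3 per bar.
Fastest is D at 3 chords/bar.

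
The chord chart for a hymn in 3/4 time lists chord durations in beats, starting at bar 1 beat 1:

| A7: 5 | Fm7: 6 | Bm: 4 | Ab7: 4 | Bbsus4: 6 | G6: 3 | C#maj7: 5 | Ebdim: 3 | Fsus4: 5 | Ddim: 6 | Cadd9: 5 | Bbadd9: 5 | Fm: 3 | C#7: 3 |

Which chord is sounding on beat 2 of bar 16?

Ddim

Beat 2 of bar 16 is beat (16−1)×3 + 2 = 47 overall.
Running totals: A7 ends at 5, Fm7 ends at 11, Bm ends at 15, Ab7 ends at 19, Bbsus4 ends at 25, G6 ends at 28, C#maj7 ends at 33, Ebdim ends at 36, Fsus4 ends at 41, Ddim ends at 47.
Beat 47 falls within Ddim.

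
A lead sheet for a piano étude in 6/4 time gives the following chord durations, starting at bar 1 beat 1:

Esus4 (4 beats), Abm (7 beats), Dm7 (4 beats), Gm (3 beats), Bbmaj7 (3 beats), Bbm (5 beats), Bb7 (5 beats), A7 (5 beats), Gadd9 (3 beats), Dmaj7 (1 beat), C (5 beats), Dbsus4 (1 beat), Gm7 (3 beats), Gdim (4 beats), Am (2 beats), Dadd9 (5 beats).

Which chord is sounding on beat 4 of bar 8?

Beat 4 of bar 8 is beat (8−1)×6 + 4 = 46 overall.
Running totals: Esus4 ends at 4, Abm ends at 11, Dm7 ends at 15, Gm ends at 18, Bbmaj7 ends at 21, Bbm ends at 26, Bb7 ends at 31, A7 ends at 36, Gadd9 ends at 39, Dmaj7 ends at 40, C ends at 45, Dbsus4 ends at 46.
Beat 46 falls within Dbsus4.

Dbsus4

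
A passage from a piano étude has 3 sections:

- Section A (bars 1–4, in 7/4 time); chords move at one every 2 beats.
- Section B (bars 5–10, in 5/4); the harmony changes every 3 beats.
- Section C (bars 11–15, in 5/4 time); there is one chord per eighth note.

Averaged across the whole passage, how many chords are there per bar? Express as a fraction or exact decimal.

74/15 chords per bar

A: 4 bars of 7 beats is 28 beats; at 2 beats each that's 14 chords.
B: 6 bars of 5 beats is 30 beats; at 3 beats each that's 10 chords.
C: 5 bars of 5 beats is 25 beats; at 0.5 beats each that's 50 chords.
Overall: 74 chords over 15 bars → 74/15 = 74/15 chords per bar.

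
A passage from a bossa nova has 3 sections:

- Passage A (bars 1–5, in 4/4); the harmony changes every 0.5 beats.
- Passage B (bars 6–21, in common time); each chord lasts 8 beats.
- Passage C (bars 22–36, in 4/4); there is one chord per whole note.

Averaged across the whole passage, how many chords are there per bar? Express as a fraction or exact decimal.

A: 5 × 4 = 20 beats ÷ 0.5 = 40 chords.
B: 16 × 4 = 64 beats ÷ 8 = 8 chords.
C: 15 × 4 = 60 beats ÷ 4 = 15 chords.
Overall: 63 chords over 36 bars → 63/36 = 1.75 chords per bar.

1.75 chords per bar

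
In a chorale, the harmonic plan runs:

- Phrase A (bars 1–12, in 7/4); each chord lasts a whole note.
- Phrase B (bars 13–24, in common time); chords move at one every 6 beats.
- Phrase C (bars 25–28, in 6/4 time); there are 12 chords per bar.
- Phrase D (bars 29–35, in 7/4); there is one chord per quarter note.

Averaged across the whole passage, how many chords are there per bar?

3.6 chords per bar

A: 12 bars of 7 beats is 84 beats; at 4 beats each that's 21 chords.
B: 12 bars of 4 beats is 48 beats; at 6 beats each that's 8 chords.
C: 4 bars of 6 beats is 24 beats; at 0.5 beats each that's 48 chords.
D: 7 bars of 7 beats is 49 beats; at 1 beat each that's 49 chords.
Overall: 126 chords over 35 bars → 126/35 = 3.6 chords per bar.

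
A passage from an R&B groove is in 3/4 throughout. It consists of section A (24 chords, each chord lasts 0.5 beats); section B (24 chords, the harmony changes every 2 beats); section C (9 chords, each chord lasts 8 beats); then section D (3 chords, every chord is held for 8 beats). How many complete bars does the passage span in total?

A: 24 × 0.5 = 12 beats = 4 bars.
B: 24 × 2 = 48 beats = 16 bars.
C: 9 × 8 = 72 beats = 24 bars.
D: 3 × 8 = 24 beats = 8 bars.
Total: 4 + 16 + 24 + 8 = 52 bars.

52 bars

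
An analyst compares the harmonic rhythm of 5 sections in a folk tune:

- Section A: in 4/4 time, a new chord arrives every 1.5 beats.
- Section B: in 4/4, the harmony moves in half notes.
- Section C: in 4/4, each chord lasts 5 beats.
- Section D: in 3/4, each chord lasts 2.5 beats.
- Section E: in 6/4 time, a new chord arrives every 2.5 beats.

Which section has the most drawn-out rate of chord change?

Section C

A: 4 beats/bar ÷ 1.5 beats/chord = 8/3 chords/bar.
B: 4 beats/bar ÷ 2 beats/chord = 2 chords/bar.
C: 4 beats/bar ÷ 5 beats/chord = 0.8 chords/bar.
D: 3 beats/bar ÷ 2.5 beats/chord = 1.2 chords/bar.
E: 6 beats/bar ÷ 2.5 beats/chord = 2.4 chords/bar.
Slowest is C at 0.8 chords/bar.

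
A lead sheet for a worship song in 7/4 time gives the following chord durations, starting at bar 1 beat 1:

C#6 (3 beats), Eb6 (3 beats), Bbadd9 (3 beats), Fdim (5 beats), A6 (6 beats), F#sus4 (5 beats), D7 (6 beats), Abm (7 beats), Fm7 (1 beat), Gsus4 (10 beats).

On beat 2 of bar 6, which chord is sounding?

Abm

Beat 2 of bar 6 is beat (6−1)×7 + 2 = 37 overall.
Running totals: C#6 ends at 3, Eb6 ends at 6, Bbadd9 ends at 9, Fdim ends at 14, A6 ends at 20, F#sus4 ends at 25, D7 ends at 31, Abm ends at 38.
Beat 37 falls within Abm.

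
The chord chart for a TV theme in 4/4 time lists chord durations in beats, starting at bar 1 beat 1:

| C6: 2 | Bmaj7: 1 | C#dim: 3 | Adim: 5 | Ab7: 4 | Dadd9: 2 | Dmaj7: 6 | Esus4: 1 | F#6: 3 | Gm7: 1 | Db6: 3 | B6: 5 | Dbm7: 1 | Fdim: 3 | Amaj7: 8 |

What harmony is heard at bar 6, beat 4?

Esus4

Beat 4 of bar 6 is beat (6−1)×4 + 4 = 24 overall.
Running totals: C6 ends at 2, Bmaj7 ends at 3, C#dim ends at 6, Adim ends at 11, Ab7 ends at 15, Dadd9 ends at 17, Dmaj7 ends at 23, Esus4 ends at 24.
Beat 24 falls within Esus4.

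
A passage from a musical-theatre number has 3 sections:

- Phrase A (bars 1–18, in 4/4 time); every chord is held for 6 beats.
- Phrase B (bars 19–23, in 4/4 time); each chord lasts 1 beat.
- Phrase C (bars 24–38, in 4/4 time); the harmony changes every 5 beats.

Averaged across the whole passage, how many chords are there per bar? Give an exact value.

A: 18 bars of 4 beats is 72 beats; at 6 beats each that's 12 chords.
B: 5 bars of 4 beats is 20 beats; at 1 beat each that's 20 chords.
C: 15 bars of 4 beats is 60 beats; at 5 beats each that's 12 chords.
Overall: 44 chords over 38 bars → 44/38 = 22/19 chords per bar.

22/19 chords per bar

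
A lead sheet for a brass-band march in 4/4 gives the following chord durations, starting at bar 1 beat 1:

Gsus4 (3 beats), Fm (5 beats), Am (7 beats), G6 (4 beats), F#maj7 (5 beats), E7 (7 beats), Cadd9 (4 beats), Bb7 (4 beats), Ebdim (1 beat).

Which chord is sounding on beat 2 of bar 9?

Cadd9

Beat 2 of bar 9 is beat (9−1)×4 + 2 = 34 overall.
Running totals: Gsus4 ends at 3, Fm ends at 8, Am ends at 15, G6 ends at 19, F#maj7 ends at 24, E7 ends at 31, Cadd9 ends at 35.
Beat 34 falls within Cadd9.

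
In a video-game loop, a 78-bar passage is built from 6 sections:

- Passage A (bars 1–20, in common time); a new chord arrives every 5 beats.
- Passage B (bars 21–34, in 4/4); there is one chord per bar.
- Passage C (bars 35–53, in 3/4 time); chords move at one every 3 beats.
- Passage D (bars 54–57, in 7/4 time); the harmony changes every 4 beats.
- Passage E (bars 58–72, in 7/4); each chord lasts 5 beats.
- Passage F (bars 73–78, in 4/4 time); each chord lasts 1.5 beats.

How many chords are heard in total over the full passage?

A: 20·4 = 80 beats, 80/5 = 16 chords.
B: 14·4 = 56 beats, 56/4 = 14 chords.
C: 19·3 = 57 beats, 57/3 = 19 chords.
D: 4·7 = 28 beats, 28/4 = 7 chords.
E: 15·7 = 105 beats, 105/5 = 21 chords.
F: 6·4 = 24 beats, 24/1.5 = 16 chords.
Total: 16 + 14 + 19 + 7 + 21 + 16 = 93.

93 chords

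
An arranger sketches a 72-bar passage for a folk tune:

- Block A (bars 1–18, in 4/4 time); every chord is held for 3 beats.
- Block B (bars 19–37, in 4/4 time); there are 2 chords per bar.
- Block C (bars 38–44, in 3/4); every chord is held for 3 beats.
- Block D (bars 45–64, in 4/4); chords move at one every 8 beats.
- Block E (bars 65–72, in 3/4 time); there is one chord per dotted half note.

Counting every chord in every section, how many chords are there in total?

A: 18 bars × 4 beats = 72 beats; 3 beats/chord → 24 chords.
B: 19 bars × 4 beats = 76 beats; 2 beats/chord → 38 chords.
C: 7 bars × 3 beats = 21 beats; 3 beats/chord → 7 chords.
D: 20 bars × 4 beats = 80 beats; 8 beats/chord → 10 chords.
E: 8 bars × 3 beats = 24 beats; 3 beats/chord → 8 chords.
Total: 24 + 38 + 7 + 10 + 8 = 87.

87 chords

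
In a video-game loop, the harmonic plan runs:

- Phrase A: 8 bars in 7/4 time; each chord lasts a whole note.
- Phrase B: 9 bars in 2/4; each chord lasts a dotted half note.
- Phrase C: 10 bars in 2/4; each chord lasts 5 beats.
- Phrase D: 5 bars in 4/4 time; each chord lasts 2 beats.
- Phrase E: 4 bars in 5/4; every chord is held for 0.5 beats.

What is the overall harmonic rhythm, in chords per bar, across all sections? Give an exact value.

A: 8 bars of 7 beats is 56 beats; at 4 beats each that's 14 chords.
B: 9 bars of 2 beats is 18 beats; at 3 beats each that's 6 chords.
C: 10 bars of 2 beats is 20 beats; at 5 beats each that's 4 chords.
D: 5 bars of 4 beats is 20 beats; at 2 beats each that's 10 chords.
E: 4 bars of 5 beats is 20 beats; at 0.5 beats each that's 40 chords.
Overall: 74 chords over 36 bars → 74/36 = 37/18 chords per bar.

37/18 chords per bar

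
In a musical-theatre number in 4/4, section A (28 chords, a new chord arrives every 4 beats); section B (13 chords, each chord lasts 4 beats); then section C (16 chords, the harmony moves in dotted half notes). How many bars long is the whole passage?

A: 28 × 4 = 112 beats = 28 bars.
B: 13 × 4 = 52 beats = 13 bars.
C: 16 × 3 = 48 beats = 12 bars.
Total: 28 + 13 + 12 = 53 bars.

53 bars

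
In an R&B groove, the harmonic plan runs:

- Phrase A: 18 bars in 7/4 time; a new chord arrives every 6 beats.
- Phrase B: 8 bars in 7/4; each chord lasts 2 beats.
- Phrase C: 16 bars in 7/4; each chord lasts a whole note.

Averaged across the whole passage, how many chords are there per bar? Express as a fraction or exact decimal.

A: 18 bars of 7 beats is 126 beats; at 6 beats each that's 21 chords.
B: 8 bars of 7 beats is 56 beats; at 2 beats each that's 28 chords.
C: 16 bars of 7 beats is 112 beats; at 4 beats each that's 28 chords.
Overall: 77 chords over 42 bars → 77/42 = 11/6 chords per bar.

11/6 chords per bar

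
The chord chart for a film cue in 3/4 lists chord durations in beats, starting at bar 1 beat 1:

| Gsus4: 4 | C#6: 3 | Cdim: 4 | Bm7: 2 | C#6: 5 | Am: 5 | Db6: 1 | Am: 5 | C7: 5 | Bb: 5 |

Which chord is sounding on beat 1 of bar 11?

Beat 1 of bar 11 is beat (11−1)×3 + 1 = 31 overall.
Running totals: Gsus4 ends at 4, C#6 ends at 7, Cdim ends at 11, Bm7 ends at 13, C#6 ends at 18, Am ends at 23, Db6 ends at 24, Am ends at 29, C7 ends at 34.
Beat 31 falls within C7.

C7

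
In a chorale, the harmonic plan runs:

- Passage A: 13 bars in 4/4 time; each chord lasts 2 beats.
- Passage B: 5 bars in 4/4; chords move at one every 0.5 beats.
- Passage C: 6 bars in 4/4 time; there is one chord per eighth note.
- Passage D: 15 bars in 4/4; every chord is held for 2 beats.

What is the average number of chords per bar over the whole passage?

48/13 chords per bar

A: 13 bars of 4 beats is 52 beats; at 2 beats each that's 26 chords.
B: 5 bars of 4 beats is 20 beats; at 0.5 beats each that's 40 chords.
C: 6 bars of 4 beats is 24 beats; at 0.5 beats each that's 48 chords.
D: 15 bars of 4 beats is 60 beats; at 2 beats each that's 30 chords.
Overall: 144 chords over 39 bars → 144/39 = 48/13 chords per bar.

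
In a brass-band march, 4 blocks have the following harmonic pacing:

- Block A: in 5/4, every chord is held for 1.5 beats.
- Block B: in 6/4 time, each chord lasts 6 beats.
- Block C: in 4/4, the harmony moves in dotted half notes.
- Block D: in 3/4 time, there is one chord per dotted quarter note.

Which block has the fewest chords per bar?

A: each chord is 1.5 beats in 5/4, so 10/3 per bar.
B: each chord is 6 beats in 6/4, so 1 per bar.
C: each chord is 3 beats in 4/4, so 4/3 per bar.
D: each chord is 1.5 beats in 3/4, so 2 per bar.
Slowest is B at 1 chords/bar.

Block B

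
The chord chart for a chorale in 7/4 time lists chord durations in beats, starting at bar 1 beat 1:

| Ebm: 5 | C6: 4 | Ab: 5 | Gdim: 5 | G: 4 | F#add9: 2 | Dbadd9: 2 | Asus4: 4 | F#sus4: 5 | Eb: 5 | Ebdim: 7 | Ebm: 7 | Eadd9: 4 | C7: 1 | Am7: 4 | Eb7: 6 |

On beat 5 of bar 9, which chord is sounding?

Am7

Beat 5 of bar 9 is beat (9−1)×7 + 5 = 61 overall.
Running totals: Ebm ends at 5, C6 ends at 9, Ab ends at 14, Gdim ends at 19, G ends at 23, F#add9 ends at 25, Dbadd9 ends at 27, Asus4 ends at 31, F#sus4 ends at 36, Eb ends at 41, Ebdim ends at 48, Ebm ends at 55, Eadd9 ends at 59, C7 ends at 60, Am7 ends at 64.
Beat 61 falls within Am7.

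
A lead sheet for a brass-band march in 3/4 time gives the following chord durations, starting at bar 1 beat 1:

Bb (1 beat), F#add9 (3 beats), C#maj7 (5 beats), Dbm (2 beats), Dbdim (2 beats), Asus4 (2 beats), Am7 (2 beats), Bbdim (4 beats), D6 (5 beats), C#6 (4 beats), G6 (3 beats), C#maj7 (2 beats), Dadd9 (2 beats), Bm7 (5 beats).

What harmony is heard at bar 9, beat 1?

Beat 1 of bar 9 is beat (9−1)×3 + 1 = 25 overall.
Running totals: Bb ends at 1, F#add9 ends at 4, C#maj7 ends at 9, Dbm ends at 11, Dbdim ends at 13, Asus4 ends at 15, Am7 ends at 17, Bbdim ends at 21, D6 ends at 26.
Beat 25 falls within D6.

D6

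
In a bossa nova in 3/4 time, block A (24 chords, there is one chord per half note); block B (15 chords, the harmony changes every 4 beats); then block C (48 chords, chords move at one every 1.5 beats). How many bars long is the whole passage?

A: 24 × 2 = 48 beats = 16 bars.
B: 15 × 4 = 60 beats = 20 bars.
C: 48 × 1.5 = 72 beats = 24 bars.
Total: 16 + 20 + 24 = 60 bars.

60 bars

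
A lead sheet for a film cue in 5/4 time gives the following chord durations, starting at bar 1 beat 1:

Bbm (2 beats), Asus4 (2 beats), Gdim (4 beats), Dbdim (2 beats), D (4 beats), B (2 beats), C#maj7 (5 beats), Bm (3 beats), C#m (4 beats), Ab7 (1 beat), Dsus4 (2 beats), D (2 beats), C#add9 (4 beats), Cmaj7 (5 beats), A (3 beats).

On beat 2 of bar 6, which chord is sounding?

C#m

Beat 2 of bar 6 is beat (6−1)×5 + 2 = 27 overall.
Running totals: Bbm ends at 2, Asus4 ends at 4, Gdim ends at 8, Dbdim ends at 10, D ends at 14, B ends at 16, C#maj7 ends at 21, Bm ends at 24, C#m ends at 28.
Beat 27 falls within C#m.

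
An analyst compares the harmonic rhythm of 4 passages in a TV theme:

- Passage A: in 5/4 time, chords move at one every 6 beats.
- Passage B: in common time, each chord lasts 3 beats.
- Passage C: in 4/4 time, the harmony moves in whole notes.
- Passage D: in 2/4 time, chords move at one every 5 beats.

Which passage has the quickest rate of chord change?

A: 5/6 = 5/6 chords/bar.
B: 4/3 = 4/3 chords/bar.
C: 4/4 = 1 chord/bar.
D: 2/5 = 0.4 chords/bar.
Fastest is B at 4/3 chords/bar.

Passage B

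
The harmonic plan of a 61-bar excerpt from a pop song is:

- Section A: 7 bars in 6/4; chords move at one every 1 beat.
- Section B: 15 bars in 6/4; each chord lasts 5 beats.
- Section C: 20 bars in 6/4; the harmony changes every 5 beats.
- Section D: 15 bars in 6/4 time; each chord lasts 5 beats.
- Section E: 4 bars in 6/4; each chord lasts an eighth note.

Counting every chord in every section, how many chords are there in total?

A: 7 bars × 6 beats = 42 beats; 1 beat/chord → 42 chords.
B: 15 bars × 6 beats = 90 beats; 5 beats/chord → 18 chords.
C: 20 bars × 6 beats = 120 beats; 5 beats/chord → 24 chords.
D: 15 bars × 6 beats = 90 beats; 5 beats/chord → 18 chords.
E: 4 bars × 6 beats = 24 beats; 0.5 beats/chord → 48 chords.
Total: 42 + 18 + 24 + 18 + 48 = 150.

150 chords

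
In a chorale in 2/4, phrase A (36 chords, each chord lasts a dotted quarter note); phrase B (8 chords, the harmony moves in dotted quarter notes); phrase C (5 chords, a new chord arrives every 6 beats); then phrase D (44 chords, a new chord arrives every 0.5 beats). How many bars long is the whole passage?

A: 36 × 1.5 = 54 beats = 27 bars.
B: 8 × 1.5 = 12 beats = 6 bars.
C: 5 × 6 = 30 beats = 15 bars.
D: 44 × 0.5 = 22 beats = 11 bars.
Total: 27 + 6 + 15 + 11 = 59 bars.

59 bars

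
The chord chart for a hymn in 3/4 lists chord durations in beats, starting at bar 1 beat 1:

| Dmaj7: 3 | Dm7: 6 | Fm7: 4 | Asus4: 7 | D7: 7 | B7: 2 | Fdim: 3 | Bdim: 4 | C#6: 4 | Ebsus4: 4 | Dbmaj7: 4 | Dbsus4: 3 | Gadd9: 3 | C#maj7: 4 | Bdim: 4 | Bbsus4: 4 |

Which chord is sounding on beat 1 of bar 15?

Ebsus4

Beat 1 of bar 15 is beat (15−1)×3 + 1 = 43 overall.
Running totals: Dmaj7 ends at 3, Dm7 ends at 9, Fm7 ends at 13, Asus4 ends at 20, D7 ends at 27, B7 ends at 29, Fdim ends at 32, Bdim ends at 36, C#6 ends at 40, Ebsus4 ends at 44.
Beat 43 falls within Ebsus4.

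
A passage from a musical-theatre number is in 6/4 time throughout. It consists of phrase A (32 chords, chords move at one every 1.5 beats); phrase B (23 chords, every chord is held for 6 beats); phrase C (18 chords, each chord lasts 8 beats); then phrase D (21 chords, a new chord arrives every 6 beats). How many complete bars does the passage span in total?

76 bars

A: 32 × 1.5 = 48 beats = 8 bars.
B: 23 × 6 = 138 beats = 23 bars.
C: 18 × 8 = 144 beats = 24 bars.
D: 21 × 6 = 126 beats = 21 bars.
Total: 8 + 23 + 24 + 21 = 76 bars.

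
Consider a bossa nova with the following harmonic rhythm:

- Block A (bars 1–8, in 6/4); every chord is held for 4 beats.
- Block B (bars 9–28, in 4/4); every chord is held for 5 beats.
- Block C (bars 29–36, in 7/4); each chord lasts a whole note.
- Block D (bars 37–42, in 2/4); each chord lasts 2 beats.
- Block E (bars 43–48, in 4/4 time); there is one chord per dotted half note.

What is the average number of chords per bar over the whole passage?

7/6 chords per bar

A: 8 × 6 = 48 beats ÷ 4 = 12 chords.
B: 20 × 4 = 80 beats ÷ 5 = 16 chords.
C: 8 × 7 = 56 beats ÷ 4 = 14 chords.
D: 6 × 2 = 12 beats ÷ 2 = 6 chords.
E: 6 × 4 = 24 beats ÷ 3 = 8 chords.
Overall: 56 chords over 48 bars → 56/48 = 7/6 chords per bar.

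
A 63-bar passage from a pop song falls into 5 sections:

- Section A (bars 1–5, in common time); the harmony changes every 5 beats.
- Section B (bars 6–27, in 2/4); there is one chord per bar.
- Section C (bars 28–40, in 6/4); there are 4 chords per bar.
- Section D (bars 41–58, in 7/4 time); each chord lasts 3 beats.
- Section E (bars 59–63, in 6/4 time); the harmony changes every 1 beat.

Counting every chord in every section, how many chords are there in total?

150 chords

A: 5·4 = 20 beats, 20/5 = 4 chords.
B: 22·2 = 44 beats, 44/2 = 22 chords.
C: 13·6 = 78 beats, 78/1.5 = 52 chords.
D: 18·7 = 126 beats, 126/3 = 42 chords.
E: 5·6 = 30 beats, 30/1 = 30 chords.
Total: 4 + 22 + 52 + 42 + 30 = 150.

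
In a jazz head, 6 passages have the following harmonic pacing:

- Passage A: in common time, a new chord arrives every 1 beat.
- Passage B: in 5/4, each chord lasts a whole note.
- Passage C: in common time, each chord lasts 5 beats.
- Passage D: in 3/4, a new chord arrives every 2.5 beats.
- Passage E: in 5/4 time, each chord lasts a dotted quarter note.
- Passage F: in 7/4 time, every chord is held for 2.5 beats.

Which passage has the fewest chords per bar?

A: 4 beats/bar ÷ 1 beat/chord = 4 chords/bar.
B: 5 beats/bar ÷ 4 beats/chord = 1.25 chords/bar.
C: 4 beats/bar ÷ 5 beats/chord = 0.8 chords/bar.
D: 3 beats/bar ÷ 2.5 beats/chord = 1.2 chords/bar.
E: 5 beats/bar ÷ 1.5 beats/chord = 10/3 chords/bar.
F: 7 beats/bar ÷ 2.5 beats/chord = 2.8 chords/bar.
Slowest is C at 0.8 chords/bar.

Passage C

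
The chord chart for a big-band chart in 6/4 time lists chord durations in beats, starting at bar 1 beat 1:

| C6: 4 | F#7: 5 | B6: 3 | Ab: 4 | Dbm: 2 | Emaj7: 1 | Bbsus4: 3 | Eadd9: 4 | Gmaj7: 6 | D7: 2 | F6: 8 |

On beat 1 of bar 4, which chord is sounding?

Emaj7

Beat 1 of bar 4 is beat (4−1)×6 + 1 = 19 overall.
Running totals: C6 ends at 4, F#7 ends at 9, B6 ends at 12, Ab ends at 16, Dbm ends at 18, Emaj7 ends at 19.
Beat 19 falls within Emaj7.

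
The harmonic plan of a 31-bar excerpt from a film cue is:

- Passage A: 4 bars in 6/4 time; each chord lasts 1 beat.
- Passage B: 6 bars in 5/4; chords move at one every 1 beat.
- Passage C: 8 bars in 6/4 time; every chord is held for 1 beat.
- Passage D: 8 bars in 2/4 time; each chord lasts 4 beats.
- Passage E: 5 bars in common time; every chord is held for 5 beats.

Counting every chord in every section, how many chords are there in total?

A has 24 beats and chords last 1 each, so 24 chords.
B has 30 beats and chords last 1 each, so 30 chords.
C has 48 beats and chords last 1 each, so 48 chords.
D has 16 beats and chords last 4 each, so 4 chords.
E has 20 beats and chords last 5 each, so 4 chords.
Total: 24 + 30 + 48 + 4 + 4 = 110.

110 chords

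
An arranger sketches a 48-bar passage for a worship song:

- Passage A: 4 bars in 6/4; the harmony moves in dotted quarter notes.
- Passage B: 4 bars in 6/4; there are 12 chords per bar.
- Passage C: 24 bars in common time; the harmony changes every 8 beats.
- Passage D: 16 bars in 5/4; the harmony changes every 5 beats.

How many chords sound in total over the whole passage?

92 chords

A has 24 beats and chords last 1.5 each, so 16 chords.
B has 24 beats and chords last 0.5 each, so 48 chords.
C has 96 beats and chords last 8 each, so 12 chords.
D has 80 beats and chords last 5 each, so 16 chords.
Total: 16 + 48 + 12 + 16 = 92.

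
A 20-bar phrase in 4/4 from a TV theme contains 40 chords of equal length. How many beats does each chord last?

20 bars × 4 beats/bar = 80 beats total.
80 beats ÷ 40 chords = 2 beats per chord.
(That is a half note.)

2 beats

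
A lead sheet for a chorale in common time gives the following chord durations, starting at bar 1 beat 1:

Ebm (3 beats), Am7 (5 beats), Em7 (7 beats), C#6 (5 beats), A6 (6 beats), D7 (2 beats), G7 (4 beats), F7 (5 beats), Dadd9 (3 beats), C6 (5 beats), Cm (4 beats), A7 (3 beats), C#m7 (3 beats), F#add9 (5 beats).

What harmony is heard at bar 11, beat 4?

C6

Beat 4 of bar 11 is beat (11−1)×4 + 4 = 44 overall.
Running totals: Ebm ends at 3, Am7 ends at 8, Em7 ends at 15, C#6 ends at 20, A6 ends at 26, D7 ends at 28, G7 ends at 32, F7 ends at 37, Dadd9 ends at 40, C6 ends at 45.
Beat 44 falls within C6.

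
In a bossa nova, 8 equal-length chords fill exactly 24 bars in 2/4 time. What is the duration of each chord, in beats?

24 bars × 2 beats/bar = 48 beats total.
48 beats ÷ 8 chords = 6 beats per chord.

6 beats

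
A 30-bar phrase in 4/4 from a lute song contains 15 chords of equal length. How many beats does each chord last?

30 bars × 4 beats/bar = 120 beats total.
120 beats ÷ 15 chords = 8 beats per chord.

8 beats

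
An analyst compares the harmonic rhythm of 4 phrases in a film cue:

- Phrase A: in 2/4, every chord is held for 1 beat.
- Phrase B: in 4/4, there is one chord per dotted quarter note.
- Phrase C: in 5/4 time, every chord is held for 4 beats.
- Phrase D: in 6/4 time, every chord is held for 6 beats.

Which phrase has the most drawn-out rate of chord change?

A: 2 beats/bar ÷ 1 beat/chord = 2 chords/bar.
B: 4 beats/bar ÷ 1.5 beats/chord = 8/3 chords/bar.
C: 5 beats/bar ÷ 4 beats/chord = 1.25 chords/bar.
D: 6 beats/bar ÷ 6 beats/chord = 1 chord/bar.
Slowest is D at 1 chords/bar.

Phrase D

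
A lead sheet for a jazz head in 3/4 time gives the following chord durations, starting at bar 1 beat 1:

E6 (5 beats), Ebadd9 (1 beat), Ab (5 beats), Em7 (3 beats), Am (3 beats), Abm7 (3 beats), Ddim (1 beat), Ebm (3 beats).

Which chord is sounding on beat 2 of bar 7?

Abm7

Beat 2 of bar 7 is beat (7−1)×3 + 2 = 20 overall.
Running totals: E6 ends at 5, Ebadd9 ends at 6, Ab ends at 11, Em7 ends at 14, Am ends at 17, Abm7 ends at 20.
Beat 20 falls within Abm7.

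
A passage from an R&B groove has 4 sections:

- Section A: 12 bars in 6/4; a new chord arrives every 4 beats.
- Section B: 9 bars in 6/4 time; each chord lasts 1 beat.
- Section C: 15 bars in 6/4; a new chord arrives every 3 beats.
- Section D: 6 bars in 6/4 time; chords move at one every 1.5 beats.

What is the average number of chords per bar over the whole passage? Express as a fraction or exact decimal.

3 chords per bar

A: 12 × 6 = 72 beats ÷ 4 = 18 chords.
B: 9 × 6 = 54 beats ÷ 1 = 54 chords.
C: 15 × 6 = 90 beats ÷ 3 = 30 chords.
D: 6 × 6 = 36 beats ÷ 1.5 = 24 chords.
Overall: 126 chords over 42 bars → 126/42 = 3 chords per bar.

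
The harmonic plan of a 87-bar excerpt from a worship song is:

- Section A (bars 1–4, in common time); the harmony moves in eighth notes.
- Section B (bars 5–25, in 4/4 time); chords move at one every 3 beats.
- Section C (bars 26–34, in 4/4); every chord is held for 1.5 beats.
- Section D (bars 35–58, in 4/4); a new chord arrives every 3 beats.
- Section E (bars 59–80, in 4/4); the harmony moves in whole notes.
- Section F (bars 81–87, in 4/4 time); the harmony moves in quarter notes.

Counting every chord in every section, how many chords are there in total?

166 chords

A has 16 beats and chords last 0.5 each, so 32 chords.
B has 84 beats and chords last 3 each, so 28 chords.
C has 36 beats and chords last 1.5 each, so 24 chords.
D has 96 beats and chords last 3 each, so 32 chords.
E has 88 beats and chords last 4 each, so 22 chords.
F has 28 beats and chords last 1 each, so 28 chords.
Total: 32 + 28 + 24 + 32 + 22 + 28 = 166.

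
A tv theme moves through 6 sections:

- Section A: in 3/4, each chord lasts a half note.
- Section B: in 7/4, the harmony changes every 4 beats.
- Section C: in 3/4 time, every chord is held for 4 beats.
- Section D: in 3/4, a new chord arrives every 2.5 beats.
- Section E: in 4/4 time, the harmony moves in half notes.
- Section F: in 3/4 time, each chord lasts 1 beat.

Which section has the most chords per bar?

A: 3 beats/bar ÷ 2 beats/chord = 1.5 chords/bar.
B: 7 beats/bar ÷ 4 beats/chord = 1.75 chords/bar.
C: 3 beats/bar ÷ 4 beats/chord = 0.75 chords/bar.
D: 3 beats/bar ÷ 2.5 beats/chord = 1.2 chords/bar.
E: 4 beats/bar ÷ 2 beats/chord = 2 chords/bar.
F: 3 beats/bar ÷ 1 beat/chord = 3 chords/bar.
Fastest is F at 3 chords/bar.

Section F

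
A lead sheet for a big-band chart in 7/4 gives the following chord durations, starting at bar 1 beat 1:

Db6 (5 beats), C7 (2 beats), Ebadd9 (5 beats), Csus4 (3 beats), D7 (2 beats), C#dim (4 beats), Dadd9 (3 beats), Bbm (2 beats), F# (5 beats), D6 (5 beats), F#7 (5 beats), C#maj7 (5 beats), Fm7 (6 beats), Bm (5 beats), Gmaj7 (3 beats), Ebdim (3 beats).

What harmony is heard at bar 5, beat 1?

Beat 1 of bar 5 is beat (5−1)×7 + 1 = 29 overall.
Running totals: Db6 ends at 5, C7 ends at 7, Ebadd9 ends at 12, Csus4 ends at 15, D7 ends at 17, C#dim ends at 21, Dadd9 ends at 24, Bbm ends at 26, F# ends at 31.
Beat 29 falls within F#.

F#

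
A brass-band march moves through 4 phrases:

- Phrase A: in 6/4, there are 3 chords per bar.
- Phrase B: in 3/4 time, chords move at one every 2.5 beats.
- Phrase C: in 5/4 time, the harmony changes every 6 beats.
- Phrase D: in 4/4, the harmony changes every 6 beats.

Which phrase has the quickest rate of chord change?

A: each chord is 2 beats in 6/4, so 3 per bar.
B: each chord is 2.5 beats in 3/4, so 1.2 per bar.
C: each chord is 6 beats in 5/4, so 5/6 per bar.
D: each chord is 6 beats in 4/4, so 2/3 per bar.
Fastest is A at 3 chords/bar.

Phrase A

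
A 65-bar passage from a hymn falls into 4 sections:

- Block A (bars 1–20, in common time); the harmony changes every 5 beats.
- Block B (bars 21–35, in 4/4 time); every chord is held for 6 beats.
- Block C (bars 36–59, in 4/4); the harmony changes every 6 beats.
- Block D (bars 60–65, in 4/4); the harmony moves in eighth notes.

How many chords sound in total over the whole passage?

90 chords

A: 20 bars × 4 beats = 80 beats; 5 beats/chord → 16 chords.
B: 15 bars × 4 beats = 60 beats; 6 beats/chord → 10 chords.
C: 24 bars × 4 beats = 96 beats; 6 beats/chord → 16 chords.
D: 6 bars × 4 beats = 24 beats; 0.5 beats/chord → 48 chords.
Total: 16 + 10 + 16 + 48 = 90.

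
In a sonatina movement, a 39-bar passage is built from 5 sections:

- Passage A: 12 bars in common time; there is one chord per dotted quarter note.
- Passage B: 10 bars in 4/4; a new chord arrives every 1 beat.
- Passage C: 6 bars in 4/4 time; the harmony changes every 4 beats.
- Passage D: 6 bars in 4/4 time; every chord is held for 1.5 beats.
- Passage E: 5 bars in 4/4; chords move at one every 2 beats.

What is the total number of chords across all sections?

104 chords

A has 48 beats and chords last 1.5 each, so 32 chords.
B has 40 beats and chords last 1 each, so 40 chords.
C has 24 beats and chords last 4 each, so 6 chords.
D has 24 beats and chords last 1.5 each, so 16 chords.
E has 20 beats and chords last 2 each, so 10 chords.
Total: 32 + 40 + 6 + 16 + 10 = 104.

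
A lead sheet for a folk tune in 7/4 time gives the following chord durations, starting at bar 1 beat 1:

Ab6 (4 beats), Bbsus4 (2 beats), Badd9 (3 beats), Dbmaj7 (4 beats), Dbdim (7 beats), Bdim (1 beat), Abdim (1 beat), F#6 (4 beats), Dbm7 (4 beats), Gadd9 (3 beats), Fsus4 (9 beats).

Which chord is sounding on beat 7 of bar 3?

Beat 7 of bar 3 is beat (3−1)×7 + 7 = 21 overall.
Running totals: Ab6 ends at 4, Bbsus4 ends at 6, Badd9 ends at 9, Dbmaj7 ends at 13, Dbdim ends at 20, Bdim ends at 21.
Beat 21 falls within Bdim.

Bdim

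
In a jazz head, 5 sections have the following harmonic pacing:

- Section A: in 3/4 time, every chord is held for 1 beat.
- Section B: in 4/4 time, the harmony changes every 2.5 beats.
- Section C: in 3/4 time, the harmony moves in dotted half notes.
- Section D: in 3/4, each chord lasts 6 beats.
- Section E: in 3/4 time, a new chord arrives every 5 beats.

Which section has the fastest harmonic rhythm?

Section A

A: each chord is 1 beat in 3/4, so 3 per bar.
B: each chord is 2.5 beats in 4/4, so 1.6 per bar.
C: each chord is 3 beats in 3/4, so 1 per bar.
D: each chord is 6 beats in 3/4, so 0.5 per bar.
E: each chord is 5 beats in 3/4, so 0.6 per bar.
Fastest is A at 3 chords/bar.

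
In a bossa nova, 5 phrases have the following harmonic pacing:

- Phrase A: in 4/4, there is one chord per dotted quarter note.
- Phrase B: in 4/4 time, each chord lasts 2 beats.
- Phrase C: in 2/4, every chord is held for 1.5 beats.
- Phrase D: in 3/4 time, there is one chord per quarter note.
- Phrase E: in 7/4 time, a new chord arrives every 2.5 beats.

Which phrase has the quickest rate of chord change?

A: 4/1.5 = 8/3 chords/bar.
B: 4/2 = 2 chords/bar.
C: 2/1.5 = 4/3 chords/bar.
D: 3/1 = 3 chords/bar.
E: 7/2.5 = 2.8 chords/bar.
Fastest is D at 3 chords/bar.

Phrase D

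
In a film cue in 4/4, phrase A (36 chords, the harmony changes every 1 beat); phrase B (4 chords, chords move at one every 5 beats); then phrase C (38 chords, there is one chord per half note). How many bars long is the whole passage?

33 bars

A: 36 × 1 = 36 beats = 9 bars.
B: 4 × 5 = 20 beats = 5 bars.
C: 38 × 2 = 76 beats = 19 bars.
Total: 9 + 5 + 19 = 33 bars.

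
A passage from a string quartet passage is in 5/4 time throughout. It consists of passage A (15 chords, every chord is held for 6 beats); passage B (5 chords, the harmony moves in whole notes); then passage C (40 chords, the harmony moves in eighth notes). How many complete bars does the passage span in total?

A: 15 × 6 = 90 beats = 18 bars.
B: 5 × 4 = 20 beats = 4 bars.
C: 40 × 0.5 = 20 beats = 4 bars.
Total: 18 + 4 + 4 = 26 bars.

26 bars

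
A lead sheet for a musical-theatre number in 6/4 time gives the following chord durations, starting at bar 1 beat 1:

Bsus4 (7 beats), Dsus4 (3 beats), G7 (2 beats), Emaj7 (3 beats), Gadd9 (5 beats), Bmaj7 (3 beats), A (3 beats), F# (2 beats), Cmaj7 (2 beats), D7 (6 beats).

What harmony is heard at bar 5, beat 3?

F#

Beat 3 of bar 5 is beat (5−1)×6 + 3 = 27 overall.
Running totals: Bsus4 ends at 7, Dsus4 ends at 10, G7 ends at 12, Emaj7 ends at 15, Gadd9 ends at 20, Bmaj7 ends at 23, A ends at 26, F# ends at 28.
Beat 27 falls within F#.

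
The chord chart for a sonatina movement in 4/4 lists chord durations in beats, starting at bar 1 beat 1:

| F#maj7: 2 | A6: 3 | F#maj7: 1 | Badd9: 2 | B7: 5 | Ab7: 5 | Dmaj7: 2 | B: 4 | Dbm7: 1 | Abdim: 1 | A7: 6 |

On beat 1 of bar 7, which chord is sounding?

Dbm7

Beat 1 of bar 7 is beat (7−1)×4 + 1 = 25 overall.
Running totals: F#maj7 ends at 2, A6 ends at 5, F#maj7 ends at 6, Badd9 ends at 8, B7 ends at 13, Ab7 ends at 18, Dmaj7 ends at 20, B ends at 24, Dbm7 ends at 25.
Beat 25 falls within Dbm7.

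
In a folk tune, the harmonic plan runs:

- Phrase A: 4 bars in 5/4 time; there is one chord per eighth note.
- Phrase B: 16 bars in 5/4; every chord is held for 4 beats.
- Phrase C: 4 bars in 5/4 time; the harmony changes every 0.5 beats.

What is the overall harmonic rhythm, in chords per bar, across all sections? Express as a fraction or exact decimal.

25/6 chords per bar

A: 4 bars of 5 beats is 20 beats; at 0.5 beats each that's 40 chords.
B: 16 bars of 5 beats is 80 beats; at 4 beats each that's 20 chords.
C: 4 bars of 5 beats is 20 beats; at 0.5 beats each that's 40 chords.
Overall: 100 chords over 24 bars → 100/24 = 25/6 chords per bar.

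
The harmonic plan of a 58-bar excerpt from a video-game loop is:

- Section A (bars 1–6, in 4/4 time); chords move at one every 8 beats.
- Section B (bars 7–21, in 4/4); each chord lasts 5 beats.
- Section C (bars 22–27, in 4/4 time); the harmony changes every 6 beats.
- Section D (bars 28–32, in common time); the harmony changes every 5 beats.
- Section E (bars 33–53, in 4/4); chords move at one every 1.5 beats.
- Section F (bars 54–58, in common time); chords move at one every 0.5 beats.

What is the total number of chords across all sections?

119 chords

A: 6·4 = 24 beats, 24/8 = 3 chords.
B: 15·4 = 60 beats, 60/5 = 12 chords.
C: 6·4 = 24 beats, 24/6 = 4 chords.
D: 5·4 = 20 beats, 20/5 = 4 chords.
E: 21·4 = 84 beats, 84/1.5 = 56 chords.
F: 5·4 = 20 beats, 20/0.5 = 40 chords.
Total: 3 + 12 + 4 + 4 + 56 + 40 = 119.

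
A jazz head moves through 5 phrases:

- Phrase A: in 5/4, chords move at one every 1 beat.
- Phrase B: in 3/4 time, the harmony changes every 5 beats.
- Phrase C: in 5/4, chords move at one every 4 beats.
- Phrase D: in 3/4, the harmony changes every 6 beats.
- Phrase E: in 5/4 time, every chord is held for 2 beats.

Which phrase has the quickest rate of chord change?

A: 5 beats/bar ÷ 1 beat/chord = 5 chords/bar.
B: 3 beats/bar ÷ 5 beats/chord = 0.6 chords/bar.
C: 5 beats/bar ÷ 4 beats/chord = 1.25 chords/bar.
D: 3 beats/bar ÷ 6 beats/chord = 0.5 chords/bar.
E: 5 beats/bar ÷ 2 beats/chord = 2.5 chords/bar.
Fastest is A at 5 chords/bar.

Phrase A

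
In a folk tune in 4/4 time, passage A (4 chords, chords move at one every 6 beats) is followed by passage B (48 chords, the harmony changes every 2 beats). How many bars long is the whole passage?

30 bars

A: 4 × 6 = 24 beats = 6 bars.
B: 48 × 2 = 96 beats = 24 bars.
Total: 6 + 24 = 30 bars.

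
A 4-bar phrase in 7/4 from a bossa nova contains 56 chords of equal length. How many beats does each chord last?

0.5 beats

4 bars × 7 beats/bar = 28 beats total.
28 beats ÷ 56 chords = 0.5 beats per chord.
(That is an eighth note.)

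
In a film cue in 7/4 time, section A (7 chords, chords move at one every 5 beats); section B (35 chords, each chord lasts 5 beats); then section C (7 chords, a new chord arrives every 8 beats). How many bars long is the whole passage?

A: 7 × 5 = 35 beats = 5 bars.
B: 35 × 5 = 175 beats = 25 bars.
C: 7 × 8 = 56 beats = 8 bars.
Total: 5 + 25 + 8 = 38 bars.

38 bars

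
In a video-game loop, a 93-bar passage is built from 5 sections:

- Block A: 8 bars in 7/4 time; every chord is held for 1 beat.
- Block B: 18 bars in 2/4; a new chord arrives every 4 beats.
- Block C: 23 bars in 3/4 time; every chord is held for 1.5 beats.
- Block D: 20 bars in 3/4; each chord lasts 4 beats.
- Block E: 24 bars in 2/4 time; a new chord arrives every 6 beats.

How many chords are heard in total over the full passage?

A: 8·7 = 56 beats, 56/1 = 56 chords.
B: 18·2 = 36 beats, 36/4 = 9 chords.
C: 23·3 = 69 beats, 69/1.5 = 46 chords.
D: 20·3 = 60 beats, 60/4 = 15 chords.
E: 24·2 = 48 beats, 48/6 = 8 chords.
Total: 56 + 9 + 46 + 15 + 8 = 134.

134 chords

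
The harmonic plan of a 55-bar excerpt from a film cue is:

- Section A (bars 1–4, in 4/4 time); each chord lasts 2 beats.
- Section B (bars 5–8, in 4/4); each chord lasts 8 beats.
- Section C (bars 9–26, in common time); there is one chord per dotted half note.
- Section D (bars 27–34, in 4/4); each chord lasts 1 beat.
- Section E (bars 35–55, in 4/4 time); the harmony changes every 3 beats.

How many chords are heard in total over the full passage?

94 chords

A: 4 bars × 4 beats = 16 beats; 2 beats/chord → 8 chords.
B: 4 bars × 4 beats = 16 beats; 8 beats/chord → 2 chords.
C: 18 bars × 4 beats = 72 beats; 3 beats/chord → 24 chords.
D: 8 bars × 4 beats = 32 beats; 1 beat/chord → 32 chords.
E: 21 bars × 4 beats = 84 beats; 3 beats/chord → 28 chords.
Total: 8 + 2 + 24 + 32 + 28 = 94.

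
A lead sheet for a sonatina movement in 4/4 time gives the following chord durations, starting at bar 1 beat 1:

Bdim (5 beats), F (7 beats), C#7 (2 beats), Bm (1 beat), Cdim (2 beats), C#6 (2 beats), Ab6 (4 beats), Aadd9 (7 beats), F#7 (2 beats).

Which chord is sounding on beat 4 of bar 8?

F#7

Beat 4 of bar 8 is beat (8−1)×4 + 4 = 32 overall.
Running totals: Bdim ends at 5, F ends at 12, C#7 ends at 14, Bm ends at 15, Cdim ends at 17, C#6 ends at 19, Ab6 ends at 23, Aadd9 ends at 30, F#7 ends at 32.
Beat 32 falls within F#7.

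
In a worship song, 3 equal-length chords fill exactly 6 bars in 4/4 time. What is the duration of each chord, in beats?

8 beats

6 bars × 4 beats/bar = 24 beats total.
24 beats ÷ 3 chords = 8 beats per chord.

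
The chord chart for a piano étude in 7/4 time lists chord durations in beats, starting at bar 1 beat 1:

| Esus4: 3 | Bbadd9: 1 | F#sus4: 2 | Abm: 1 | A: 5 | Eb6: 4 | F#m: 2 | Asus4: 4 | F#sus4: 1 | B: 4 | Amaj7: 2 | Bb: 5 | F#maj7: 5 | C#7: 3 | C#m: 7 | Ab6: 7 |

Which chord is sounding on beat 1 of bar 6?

F#maj7

Beat 1 of bar 6 is beat (6−1)×7 + 1 = 36 overall.
Running totals: Esus4 ends at 3, Bbadd9 ends at 4, F#sus4 ends at 6, Abm ends at 7, A ends at 12, Eb6 ends at 16, F#m ends at 18, Asus4 ends at 22, F#sus4 ends at 23, B ends at 27, Amaj7 ends at 29, Bb ends at 34, F#maj7 ends at 39.
Beat 36 falls within F#maj7.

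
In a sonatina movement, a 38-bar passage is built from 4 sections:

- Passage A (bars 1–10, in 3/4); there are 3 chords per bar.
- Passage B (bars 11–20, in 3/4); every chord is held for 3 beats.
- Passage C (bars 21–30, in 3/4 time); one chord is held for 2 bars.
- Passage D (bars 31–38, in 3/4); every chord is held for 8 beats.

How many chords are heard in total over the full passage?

A has 30 beats and chords last 1 each, so 30 chords.
B has 30 beats and chords last 3 each, so 10 chords.
C has 30 beats and chords last 6 each, so 5 chords.
D has 24 beats and chords last 8 each, so 3 chords.
Total: 30 + 10 + 5 + 3 = 48.

48 chords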